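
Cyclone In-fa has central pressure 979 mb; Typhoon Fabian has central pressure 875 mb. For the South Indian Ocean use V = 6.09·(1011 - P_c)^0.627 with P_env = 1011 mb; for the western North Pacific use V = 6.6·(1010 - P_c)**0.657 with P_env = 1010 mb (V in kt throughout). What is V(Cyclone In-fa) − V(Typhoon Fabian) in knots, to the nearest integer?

-112 kt

Cyclone In-fa: ΔP = 32; V ≈ 6.09 × 32^0.627 ≈ 53.50 kt.
Typhoon Fabian: ΔP = 135; V ≈ 6.6 × 135^0.657 ≈ 165.64 kt.
Difference ≈ 53.50 − 165.64 = -112.14 → -112 kt.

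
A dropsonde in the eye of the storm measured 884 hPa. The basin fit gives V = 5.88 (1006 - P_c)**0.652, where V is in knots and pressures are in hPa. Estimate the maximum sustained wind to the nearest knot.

ΔP = 1006 − 884 = 122 hPa.
122^0.652 ≈ 22.925.
V ≈ 5.88 × 22.925 ≈ 134.8 kt.

135 kt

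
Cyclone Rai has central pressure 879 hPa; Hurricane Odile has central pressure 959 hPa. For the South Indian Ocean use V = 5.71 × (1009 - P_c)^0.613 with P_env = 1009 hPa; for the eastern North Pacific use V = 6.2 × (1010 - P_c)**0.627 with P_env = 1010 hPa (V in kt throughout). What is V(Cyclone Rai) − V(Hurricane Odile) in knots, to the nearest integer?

Cyclone Rai: ΔP = 130; V ≈ 5.71 × 130^0.613 ≈ 112.85 kt.
Hurricane Odile: ΔP = 51; V ≈ 6.2 × 51^0.627 ≈ 72.95 kt.
Difference ≈ 112.85 − 72.95 = 39.90 → 40 kt.

40 kt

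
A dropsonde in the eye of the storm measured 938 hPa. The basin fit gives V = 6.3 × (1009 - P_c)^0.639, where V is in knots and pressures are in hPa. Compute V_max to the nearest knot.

ΔP = 1009 − 938 = 71 hPa.
71^0.639 ≈ 15.239.
V ≈ 6.3 × 15.239 ≈ 96.0 kt.

96 kt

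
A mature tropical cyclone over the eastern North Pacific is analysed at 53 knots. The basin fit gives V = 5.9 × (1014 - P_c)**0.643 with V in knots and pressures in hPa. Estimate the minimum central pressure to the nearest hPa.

984 hPa

ΔP = (V / 5.9)^(1/0.643) = (53/5.9)^1.555.
53/5.9 = 8.983; 8.983^1.555 ≈ 30.39 hPa.
P_c = 1014 − 30.39 = 983.61 ≈ 984 hPa.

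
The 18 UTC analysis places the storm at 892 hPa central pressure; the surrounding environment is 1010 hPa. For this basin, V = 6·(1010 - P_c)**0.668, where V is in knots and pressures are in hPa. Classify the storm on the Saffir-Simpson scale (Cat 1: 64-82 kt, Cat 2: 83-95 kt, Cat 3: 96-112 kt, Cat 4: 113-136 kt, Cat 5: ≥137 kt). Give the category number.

ΔP = 1010 − 892 = 118 hPa.
V ≈ 6 × 118^0.668 = 6 × 24.21 ≈ 145 kt.
145 kt falls in the Category 5 band.

5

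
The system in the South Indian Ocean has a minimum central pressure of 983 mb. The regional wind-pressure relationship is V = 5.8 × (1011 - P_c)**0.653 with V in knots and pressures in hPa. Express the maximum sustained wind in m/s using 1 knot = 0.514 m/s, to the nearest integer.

26 m/s

ΔP = 1011 − 983 = 28 mb.
V ≈ 5.8 × 28^0.653 = 5.8 × 8.810 ≈ 51.100 kt.
51.100 × 0.514 ≈ 26.27 m/s → 26 m/s.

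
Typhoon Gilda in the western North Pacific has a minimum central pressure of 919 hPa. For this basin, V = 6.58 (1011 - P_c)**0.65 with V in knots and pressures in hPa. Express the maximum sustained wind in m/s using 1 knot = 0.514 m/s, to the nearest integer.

ΔP = 1011 − 919 = 92 hPa.
V ≈ 6.58 × 92^0.65 = 6.58 × 18.900 ≈ 124.362 kt.
124.362 × 0.514 ≈ 63.92 m/s → 64 m/s.

64 m/s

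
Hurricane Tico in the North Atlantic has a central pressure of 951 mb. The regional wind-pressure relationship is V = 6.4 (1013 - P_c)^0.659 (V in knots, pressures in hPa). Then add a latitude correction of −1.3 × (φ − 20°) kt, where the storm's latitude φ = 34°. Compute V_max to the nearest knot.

ΔP = 1013 − 951 = 62 mb.
62^0.659 ≈ 15.177.
V ≈ 6.4 × 15.177 ≈ 97.1 kt.
Latitude correction: −1.3 × (34 − 20) = -18.2 kt.
Corrected V ≈ 78.9 kt → 79 kt.

79 kt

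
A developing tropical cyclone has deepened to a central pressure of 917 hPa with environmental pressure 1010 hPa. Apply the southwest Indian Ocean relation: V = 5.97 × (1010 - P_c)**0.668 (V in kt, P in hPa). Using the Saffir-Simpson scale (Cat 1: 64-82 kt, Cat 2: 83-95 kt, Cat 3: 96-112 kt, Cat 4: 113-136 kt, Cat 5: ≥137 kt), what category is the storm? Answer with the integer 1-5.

4

ΔP = 1010 − 917 = 93 hPa.
V ≈ 5.97 × 93^0.668 = 5.97 × 20.65 ≈ 123 kt.
123 kt falls in the Category 4 band.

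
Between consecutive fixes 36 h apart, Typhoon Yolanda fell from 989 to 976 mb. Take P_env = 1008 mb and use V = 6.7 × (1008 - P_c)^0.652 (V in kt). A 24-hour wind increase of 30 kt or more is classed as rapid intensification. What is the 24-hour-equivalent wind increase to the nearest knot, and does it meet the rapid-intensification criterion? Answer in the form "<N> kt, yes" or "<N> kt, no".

V₁: ΔP = 19, V ≈ 6.7 × 19^0.652 ≈ 45.69 kt.
V₂: ΔP = 32, V ≈ 6.7 × 32^0.652 ≈ 64.18 kt.
ΔV over 36 h = 18.49 kt → 24 h equivalent = 18.49 × 24/36 ≈ 12.33 kt.
12 kt < 30 kt ⇒ not rapid intensification.

12 kt, no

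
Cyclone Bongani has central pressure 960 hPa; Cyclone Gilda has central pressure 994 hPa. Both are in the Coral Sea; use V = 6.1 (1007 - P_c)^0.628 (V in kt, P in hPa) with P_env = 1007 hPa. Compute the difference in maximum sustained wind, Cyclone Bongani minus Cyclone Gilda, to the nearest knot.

Cyclone Bongani: ΔP = 47; V ≈ 6.1 × 47^0.628 ≈ 68.46 kt.
Cyclone Gilda: ΔP = 13; V ≈ 6.1 × 13^0.628 ≈ 30.54 kt.
Difference ≈ 68.46 − 30.54 = 37.92 → 38 kt.

38 kt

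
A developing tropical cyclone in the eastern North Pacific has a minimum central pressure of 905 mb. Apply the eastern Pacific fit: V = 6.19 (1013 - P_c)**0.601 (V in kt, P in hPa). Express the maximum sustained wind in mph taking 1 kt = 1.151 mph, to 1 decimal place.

118.8 mph

ΔP = 1013 − 905 = 108 mb.
V ≈ 6.19 × 108^0.601 = 6.19 × 16.676 ≈ 103.223 kt.
103.223 × 1.151 ≈ 118.81 mph → 118.8 mph.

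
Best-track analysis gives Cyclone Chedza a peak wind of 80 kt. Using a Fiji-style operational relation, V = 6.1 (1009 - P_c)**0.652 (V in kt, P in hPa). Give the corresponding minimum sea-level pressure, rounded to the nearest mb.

957 mb

ΔP = (V / 6.1)^(1/0.652) = (80/6.1)^1.534.
80/6.1 = 13.115; 13.115^1.534 ≈ 51.80 mb.
P_c = 1009 − 51.80 = 957.20 ≈ 957 mb.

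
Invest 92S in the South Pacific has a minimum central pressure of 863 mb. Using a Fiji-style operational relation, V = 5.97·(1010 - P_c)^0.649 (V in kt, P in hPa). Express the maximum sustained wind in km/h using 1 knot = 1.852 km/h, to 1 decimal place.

ΔP = 1010 − 863 = 147 mb.
V ≈ 5.97 × 147^0.649 = 5.97 × 25.503 ≈ 152.252 kt.
152.252 × 1.852 ≈ 281.97 km/h → 282.0 km/h.

282.0 km/h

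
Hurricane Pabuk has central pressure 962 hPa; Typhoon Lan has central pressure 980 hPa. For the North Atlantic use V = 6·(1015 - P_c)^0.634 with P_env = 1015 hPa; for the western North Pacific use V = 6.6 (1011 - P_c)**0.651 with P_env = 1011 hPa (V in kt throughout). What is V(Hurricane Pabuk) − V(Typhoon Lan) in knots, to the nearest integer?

13 kt

Hurricane Pabuk: ΔP = 53; V ≈ 6 × 53^0.634 ≈ 74.36 kt.
Typhoon Lan: ΔP = 31; V ≈ 6.6 × 31^0.651 ≈ 61.72 kt.
Difference ≈ 74.36 − 61.72 = 12.64 → 13 kt.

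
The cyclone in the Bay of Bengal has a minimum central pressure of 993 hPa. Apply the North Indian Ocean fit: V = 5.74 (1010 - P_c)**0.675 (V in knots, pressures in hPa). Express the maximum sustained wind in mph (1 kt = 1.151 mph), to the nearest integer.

ΔP = 1010 − 993 = 17 hPa.
V ≈ 5.74 × 17^0.675 = 5.74 × 6.769 ≈ 38.857 kt.
38.857 × 1.151 ≈ 44.72 mph → 45 mph.

45 mph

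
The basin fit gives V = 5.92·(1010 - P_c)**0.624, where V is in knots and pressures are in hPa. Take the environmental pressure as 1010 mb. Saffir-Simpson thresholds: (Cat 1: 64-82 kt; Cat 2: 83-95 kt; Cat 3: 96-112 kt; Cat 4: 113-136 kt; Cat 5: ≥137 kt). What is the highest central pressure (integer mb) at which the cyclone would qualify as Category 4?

Category 4 begins at V = 113 kt.
Required ΔP = (113/5.92)^(1/0.624) = 19.088^1.603 ≈ 112.85 mb.
P_c ≤ 1010 − 112.85 = 897.15, so the highest integer P_c is 897 mb.

897 mb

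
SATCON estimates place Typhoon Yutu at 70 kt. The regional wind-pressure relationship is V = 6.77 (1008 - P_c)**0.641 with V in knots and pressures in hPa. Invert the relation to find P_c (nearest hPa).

ΔP = (V / 6.77)^(1/0.641) = (70/6.77)^1.560.
70/6.77 = 10.340; 10.340^1.560 ≈ 38.26 hPa.
P_c = 1008 − 38.26 = 969.74 ≈ 970 hPa.

970 hPa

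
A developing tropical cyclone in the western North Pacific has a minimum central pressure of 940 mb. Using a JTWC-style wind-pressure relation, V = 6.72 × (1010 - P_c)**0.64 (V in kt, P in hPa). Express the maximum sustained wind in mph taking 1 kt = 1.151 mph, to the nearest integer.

ΔP = 1010 − 940 = 70 mb.
V ≈ 6.72 × 70^0.64 = 6.72 × 15.166 ≈ 101.914 kt.
101.914 × 1.151 ≈ 117.30 mph → 117 mph.

117 mph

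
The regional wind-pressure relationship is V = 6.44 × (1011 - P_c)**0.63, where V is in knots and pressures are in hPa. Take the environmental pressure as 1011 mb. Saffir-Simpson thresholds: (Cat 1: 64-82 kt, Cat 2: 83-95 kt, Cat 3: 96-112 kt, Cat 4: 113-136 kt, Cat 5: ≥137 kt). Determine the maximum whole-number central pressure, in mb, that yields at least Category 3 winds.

938 mb

Category 3 begins at V = 96 kt.
Required ΔP = (96/6.44)^(1/0.63) = 14.907^1.587 ≈ 72.86 mb.
P_c ≤ 1011 − 72.86 = 938.14, so the highest integer P_c is 938 mb.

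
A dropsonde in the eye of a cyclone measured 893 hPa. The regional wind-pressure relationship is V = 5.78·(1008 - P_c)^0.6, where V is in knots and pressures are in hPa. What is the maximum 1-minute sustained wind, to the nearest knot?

ΔP = 1008 − 893 = 115 hPa.
115^0.6 ≈ 17.235.
V ≈ 5.78 × 17.235 ≈ 99.6 kt.

100 kt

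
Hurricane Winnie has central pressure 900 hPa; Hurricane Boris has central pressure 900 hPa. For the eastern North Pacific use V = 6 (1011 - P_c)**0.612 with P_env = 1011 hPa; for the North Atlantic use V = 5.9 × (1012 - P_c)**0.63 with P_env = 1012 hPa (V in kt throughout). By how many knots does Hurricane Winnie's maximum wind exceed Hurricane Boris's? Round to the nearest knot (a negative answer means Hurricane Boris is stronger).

Hurricane Winnie: ΔP = 111; V ≈ 6 × 111^0.612 ≈ 107.12 kt.
Hurricane Boris: ΔP = 112; V ≈ 5.9 × 112^0.63 ≈ 115.31 kt.
Difference ≈ 107.12 − 115.31 = -8.19 → -8 kt.

-8 kt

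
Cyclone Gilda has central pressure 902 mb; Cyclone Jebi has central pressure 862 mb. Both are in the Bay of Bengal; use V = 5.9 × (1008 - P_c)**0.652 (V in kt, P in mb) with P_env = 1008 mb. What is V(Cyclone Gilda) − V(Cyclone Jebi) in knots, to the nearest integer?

Cyclone Gilda: ΔP = 106; V ≈ 5.9 × 106^0.652 ≈ 123.41 kt.
Cyclone Jebi: ΔP = 146; V ≈ 5.9 × 146^0.652 ≈ 152.06 kt.
Difference ≈ 123.41 − 152.06 = -28.65 → -29 kt.

-29 kt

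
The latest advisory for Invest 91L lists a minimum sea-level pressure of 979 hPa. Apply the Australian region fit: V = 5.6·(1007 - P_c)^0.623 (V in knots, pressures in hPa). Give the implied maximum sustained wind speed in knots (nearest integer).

45 kt

ΔP = 1007 − 979 = 28 hPa.
28^0.623 ≈ 7.972.
V ≈ 5.6 × 7.972 ≈ 44.6 kt.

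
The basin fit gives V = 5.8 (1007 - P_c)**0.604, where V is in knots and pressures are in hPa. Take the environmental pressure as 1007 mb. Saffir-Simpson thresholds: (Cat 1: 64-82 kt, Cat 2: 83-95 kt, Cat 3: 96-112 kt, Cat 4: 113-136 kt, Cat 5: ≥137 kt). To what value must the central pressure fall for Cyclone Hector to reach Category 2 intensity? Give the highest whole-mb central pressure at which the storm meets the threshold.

Category 2 begins at V = 83 kt.
Required ΔP = (83/5.8)^(1/0.604) = 14.310^1.656 ≈ 81.91 mb.
P_c ≤ 1007 − 81.91 = 925.09, so the highest integer P_c is 925 mb.

925 mb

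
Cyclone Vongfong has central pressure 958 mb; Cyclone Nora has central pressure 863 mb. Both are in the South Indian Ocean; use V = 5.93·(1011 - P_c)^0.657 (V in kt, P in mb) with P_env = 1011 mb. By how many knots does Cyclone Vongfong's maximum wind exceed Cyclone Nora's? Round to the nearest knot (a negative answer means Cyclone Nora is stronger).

Cyclone Vongfong: ΔP = 53; V ≈ 5.93 × 53^0.657 ≈ 80.52 kt.
Cyclone Nora: ΔP = 148; V ≈ 5.93 × 148^0.657 ≈ 158.09 kt.
Difference ≈ 80.52 − 158.09 = -77.57 → -78 kt.

-78 kt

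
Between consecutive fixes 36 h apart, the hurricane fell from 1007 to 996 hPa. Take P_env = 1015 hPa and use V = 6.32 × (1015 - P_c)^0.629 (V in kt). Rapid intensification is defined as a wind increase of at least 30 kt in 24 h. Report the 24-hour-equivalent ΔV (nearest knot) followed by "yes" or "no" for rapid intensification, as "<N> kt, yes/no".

11 kt, no

V₁: ΔP = 8, V ≈ 6.32 × 8^0.629 ≈ 23.38 kt.
V₂: ΔP = 19, V ≈ 6.32 × 19^0.629 ≈ 40.28 kt.
ΔV over 36 h = 16.90 kt → 24 h equivalent = 16.90 × 24/36 ≈ 11.27 kt.
11 kt < 30 kt ⇒ not rapid intensification.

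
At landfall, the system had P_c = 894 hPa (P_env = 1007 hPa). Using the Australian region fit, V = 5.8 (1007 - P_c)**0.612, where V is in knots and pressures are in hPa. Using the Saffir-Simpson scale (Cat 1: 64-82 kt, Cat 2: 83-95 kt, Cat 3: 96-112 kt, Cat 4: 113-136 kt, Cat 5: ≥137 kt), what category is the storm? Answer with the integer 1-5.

ΔP = 1007 − 894 = 113 hPa.
V ≈ 5.8 × 113^0.612 = 5.8 × 18.05 ≈ 105 kt.
105 kt falls in the Category 3 band.

3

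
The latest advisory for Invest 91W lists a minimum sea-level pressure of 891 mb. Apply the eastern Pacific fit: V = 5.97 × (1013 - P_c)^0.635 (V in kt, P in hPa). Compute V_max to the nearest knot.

126 kt

ΔP = 1013 − 891 = 122 mb.
122^0.635 ≈ 21.127.
V ≈ 5.97 × 21.127 ≈ 126.1 kt.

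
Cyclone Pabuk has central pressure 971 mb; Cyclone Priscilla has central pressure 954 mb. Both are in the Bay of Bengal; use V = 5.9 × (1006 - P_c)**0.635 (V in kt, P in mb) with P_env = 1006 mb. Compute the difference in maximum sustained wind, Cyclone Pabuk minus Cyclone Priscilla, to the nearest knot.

Cyclone Pabuk: ΔP = 35; V ≈ 5.9 × 35^0.635 ≈ 56.41 kt.
Cyclone Priscilla: ΔP = 52; V ≈ 5.9 × 52^0.635 ≈ 72.53 kt.
Difference ≈ 56.41 − 72.53 = -16.12 → -16 kt.

-16 kt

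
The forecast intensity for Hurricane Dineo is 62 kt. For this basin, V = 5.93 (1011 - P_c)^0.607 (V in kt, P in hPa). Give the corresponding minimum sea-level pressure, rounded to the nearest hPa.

963 hPa

ΔP = (V / 5.93)^(1/0.607) = (62/5.93)^1.647.
62/5.93 = 10.455; 10.455^1.647 ≈ 47.79 hPa.
P_c = 1011 − 47.79 = 963.21 ≈ 963 hPa.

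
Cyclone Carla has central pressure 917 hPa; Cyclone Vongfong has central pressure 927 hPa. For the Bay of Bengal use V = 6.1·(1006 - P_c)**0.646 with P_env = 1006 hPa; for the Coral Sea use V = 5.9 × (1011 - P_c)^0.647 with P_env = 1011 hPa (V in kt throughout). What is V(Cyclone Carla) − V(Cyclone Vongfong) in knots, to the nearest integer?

Cyclone Carla: ΔP = 89; V ≈ 6.1 × 89^0.646 ≈ 110.82 kt.
Cyclone Vongfong: ΔP = 84; V ≈ 5.9 × 84^0.647 ≈ 103.72 kt.
Difference ≈ 110.82 − 103.72 = 7.10 → 7 kt.

7 kt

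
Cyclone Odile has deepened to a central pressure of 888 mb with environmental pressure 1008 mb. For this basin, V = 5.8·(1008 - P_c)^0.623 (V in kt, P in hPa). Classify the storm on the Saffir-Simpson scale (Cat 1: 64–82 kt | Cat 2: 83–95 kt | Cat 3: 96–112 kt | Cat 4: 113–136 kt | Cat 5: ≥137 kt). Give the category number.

4

ΔP = 1008 − 888 = 120 mb.
V ≈ 5.8 × 120^0.623 = 5.8 × 19.74 ≈ 114 kt.
114 kt falls in the Category 4 band.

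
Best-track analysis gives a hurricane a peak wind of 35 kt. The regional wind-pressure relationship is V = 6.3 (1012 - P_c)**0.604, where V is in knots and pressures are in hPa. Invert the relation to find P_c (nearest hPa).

995 hPa

ΔP = (V / 6.3)^(1/0.604) = (35/6.3)^1.656.
35/6.3 = 5.556; 5.556^1.656 ≈ 17.10 hPa.
P_c = 1012 − 17.10 = 994.90 ≈ 995 hPa.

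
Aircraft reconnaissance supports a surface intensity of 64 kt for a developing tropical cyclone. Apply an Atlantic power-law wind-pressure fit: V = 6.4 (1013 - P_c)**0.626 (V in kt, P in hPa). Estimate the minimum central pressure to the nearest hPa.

973 hPa

ΔP = (V / 6.4)^(1/0.626) = (64/6.4)^1.597.
64/6.4 = 10.000; 10.000^1.597 ≈ 39.58 hPa.
P_c = 1013 − 39.58 = 973.42 ≈ 973 hPa.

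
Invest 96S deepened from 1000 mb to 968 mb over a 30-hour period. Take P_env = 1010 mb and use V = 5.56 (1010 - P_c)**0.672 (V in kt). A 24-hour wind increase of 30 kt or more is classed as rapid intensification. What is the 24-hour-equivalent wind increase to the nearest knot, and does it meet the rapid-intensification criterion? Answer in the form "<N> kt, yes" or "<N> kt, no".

34 kt, yes

V₁: ΔP = 10, V ≈ 5.56 × 10^0.672 ≈ 26.13 kt.
V₂: ΔP = 42, V ≈ 5.56 × 42^0.672 ≈ 68.53 kt.
ΔV over 30 h = 42.40 kt → 24 h equivalent = 42.40 × 24/30 ≈ 33.92 kt.
34 kt ≥ 30 kt ⇒ rapid intensification.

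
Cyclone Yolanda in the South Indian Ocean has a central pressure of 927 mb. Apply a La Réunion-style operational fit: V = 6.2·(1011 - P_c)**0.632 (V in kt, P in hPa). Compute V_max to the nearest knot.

ΔP = 1011 − 927 = 84 mb.
84^0.632 ≈ 16.449.
V ≈ 6.2 × 16.449 ≈ 102.0 kt.

102 kt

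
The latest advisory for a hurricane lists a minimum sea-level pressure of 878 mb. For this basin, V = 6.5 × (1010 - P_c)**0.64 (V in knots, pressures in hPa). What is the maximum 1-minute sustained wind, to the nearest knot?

148 kt

ΔP = 1010 − 878 = 132 mb.
132^0.64 ≈ 22.760.
V ≈ 6.5 × 22.760 ≈ 147.9 kt.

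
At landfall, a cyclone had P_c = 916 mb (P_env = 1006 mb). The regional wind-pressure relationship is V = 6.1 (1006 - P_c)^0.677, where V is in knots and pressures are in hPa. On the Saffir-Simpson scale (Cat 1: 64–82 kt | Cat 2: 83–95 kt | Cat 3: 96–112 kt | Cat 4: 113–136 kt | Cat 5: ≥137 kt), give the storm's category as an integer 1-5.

ΔP = 1006 − 916 = 90 mb.
V ≈ 6.1 × 90^0.677 = 6.1 × 21.04 ≈ 128 kt.
128 kt falls in the Category 4 band.

4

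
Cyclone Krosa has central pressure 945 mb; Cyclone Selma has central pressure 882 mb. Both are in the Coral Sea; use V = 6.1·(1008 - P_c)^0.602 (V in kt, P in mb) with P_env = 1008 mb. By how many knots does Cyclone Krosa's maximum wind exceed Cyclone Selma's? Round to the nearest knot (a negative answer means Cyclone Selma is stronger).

Cyclone Krosa: ΔP = 63; V ≈ 6.1 × 63^0.602 ≈ 73.88 kt.
Cyclone Selma: ΔP = 126; V ≈ 6.1 × 126^0.602 ≈ 112.14 kt.
Difference ≈ 73.88 − 112.14 = -38.26 → -38 kt.

-38 kt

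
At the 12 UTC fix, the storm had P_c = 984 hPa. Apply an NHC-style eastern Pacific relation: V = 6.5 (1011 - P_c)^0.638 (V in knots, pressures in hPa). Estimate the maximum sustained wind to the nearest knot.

53 kt

ΔP = 1011 − 984 = 27 hPa.
27^0.638 ≈ 8.189.
V ≈ 6.5 × 8.189 ≈ 53.2 kt.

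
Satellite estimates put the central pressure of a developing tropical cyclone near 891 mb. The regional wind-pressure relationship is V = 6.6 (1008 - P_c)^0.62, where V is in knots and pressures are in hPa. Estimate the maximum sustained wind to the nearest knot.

126 kt

ΔP = 1008 − 891 = 117 mb.
117^0.62 ≈ 19.155.
V ≈ 6.6 × 19.155 ≈ 126.4 kt.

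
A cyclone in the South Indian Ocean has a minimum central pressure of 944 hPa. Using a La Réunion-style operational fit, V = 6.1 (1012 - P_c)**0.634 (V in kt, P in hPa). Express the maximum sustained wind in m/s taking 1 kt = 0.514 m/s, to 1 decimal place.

45.5 m/s

ΔP = 1012 − 944 = 68 hPa.
V ≈ 6.1 × 68^0.634 = 6.1 × 14.515 ≈ 88.540 kt.
88.540 × 0.514 ≈ 45.51 m/s → 45.5 m/s.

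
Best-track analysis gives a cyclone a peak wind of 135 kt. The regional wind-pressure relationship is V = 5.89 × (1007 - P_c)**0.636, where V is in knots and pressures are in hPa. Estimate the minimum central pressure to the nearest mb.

869 mb

ΔP = (V / 5.89)^(1/0.636) = (135/5.89)^1.572.
135/5.89 = 22.920; 22.920^1.572 ≈ 137.63 mb.
P_c = 1007 − 137.63 = 869.37 ≈ 869 mb.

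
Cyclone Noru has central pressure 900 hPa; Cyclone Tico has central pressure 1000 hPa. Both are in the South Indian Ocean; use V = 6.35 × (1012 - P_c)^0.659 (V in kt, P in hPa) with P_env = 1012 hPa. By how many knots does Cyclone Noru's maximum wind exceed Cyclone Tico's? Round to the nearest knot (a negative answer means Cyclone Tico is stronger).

110 kt

Cyclone Noru: ΔP = 112; V ≈ 6.35 × 112^0.659 ≈ 142.30 kt.
Cyclone Tico: ΔP = 12; V ≈ 6.35 × 12^0.659 ≈ 32.66 kt.
Difference ≈ 142.30 − 32.66 = 109.64 → 110 kt.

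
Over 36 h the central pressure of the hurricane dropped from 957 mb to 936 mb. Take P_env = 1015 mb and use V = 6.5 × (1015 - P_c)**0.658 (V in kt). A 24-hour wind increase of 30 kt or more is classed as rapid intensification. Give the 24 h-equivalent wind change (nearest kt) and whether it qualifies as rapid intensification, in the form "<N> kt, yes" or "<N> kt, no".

14 kt, no

V₁: ΔP = 58, V ≈ 6.5 × 58^0.658 ≈ 94.03 kt.
V₂: ΔP = 79, V ≈ 6.5 × 79^0.658 ≈ 115.23 kt.
ΔV over 36 h = 21.20 kt → 24 h equivalent = 21.20 × 24/36 ≈ 14.13 kt.
14 kt < 30 kt ⇒ not rapid intensification.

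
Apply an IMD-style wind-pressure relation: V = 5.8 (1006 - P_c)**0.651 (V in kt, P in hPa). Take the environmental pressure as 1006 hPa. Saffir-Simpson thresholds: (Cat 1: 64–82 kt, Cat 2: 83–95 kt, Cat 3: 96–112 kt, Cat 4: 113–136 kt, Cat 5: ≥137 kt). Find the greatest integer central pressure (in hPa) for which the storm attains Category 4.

Category 4 begins at V = 113 kt.
Required ΔP = (113/5.8)^(1/0.651) = 19.483^1.536 ≈ 95.73 hPa.
P_c ≤ 1006 − 95.73 = 910.27, so the highest integer P_c is 910 hPa.

910 hPa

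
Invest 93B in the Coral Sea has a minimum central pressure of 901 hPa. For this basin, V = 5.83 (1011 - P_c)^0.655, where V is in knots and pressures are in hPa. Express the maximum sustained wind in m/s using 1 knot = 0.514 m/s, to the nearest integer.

65 m/s

ΔP = 1011 − 901 = 110 hPa.
V ≈ 5.83 × 110^0.655 = 5.83 × 21.733 ≈ 126.701 kt.
126.701 × 0.514 ≈ 65.12 m/s → 65 m/s.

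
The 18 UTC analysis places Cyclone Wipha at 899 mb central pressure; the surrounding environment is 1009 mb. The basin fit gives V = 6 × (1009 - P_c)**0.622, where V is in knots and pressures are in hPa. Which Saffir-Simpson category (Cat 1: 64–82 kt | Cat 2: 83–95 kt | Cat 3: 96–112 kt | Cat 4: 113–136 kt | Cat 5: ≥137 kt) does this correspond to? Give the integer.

ΔP = 1009 − 899 = 110 mb.
V ≈ 6 × 110^0.622 = 6 × 18.61 ≈ 112 kt.
112 kt falls in the Category 3 band.

3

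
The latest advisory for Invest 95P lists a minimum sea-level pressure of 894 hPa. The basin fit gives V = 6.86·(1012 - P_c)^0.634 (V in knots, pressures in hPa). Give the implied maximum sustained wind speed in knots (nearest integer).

141 kt

ΔP = 1012 − 894 = 118 hPa.
118^0.634 ≈ 20.586.
V ≈ 6.86 × 20.586 ≈ 141.2 kt.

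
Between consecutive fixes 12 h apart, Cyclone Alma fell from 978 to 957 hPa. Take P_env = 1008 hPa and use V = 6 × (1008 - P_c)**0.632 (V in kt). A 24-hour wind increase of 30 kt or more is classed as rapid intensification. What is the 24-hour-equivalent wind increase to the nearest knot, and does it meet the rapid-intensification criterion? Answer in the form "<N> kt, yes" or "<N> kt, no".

V₁: ΔP = 30, V ≈ 6 × 30^0.632 ≈ 51.49 kt.
V₂: ΔP = 51, V ≈ 6 × 51^0.632 ≈ 72.00 kt.
ΔV over 12 h = 20.51 kt → 24 h equivalent = 20.51 × 24/12 ≈ 41.02 kt.
41 kt ≥ 30 kt ⇒ rapid intensification.

41 kt, yes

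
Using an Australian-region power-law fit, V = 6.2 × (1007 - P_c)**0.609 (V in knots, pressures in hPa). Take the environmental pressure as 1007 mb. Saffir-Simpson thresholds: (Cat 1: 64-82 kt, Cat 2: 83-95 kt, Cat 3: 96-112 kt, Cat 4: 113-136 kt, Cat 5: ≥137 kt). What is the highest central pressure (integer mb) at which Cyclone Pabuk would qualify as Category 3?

Category 3 begins at V = 96 kt.
Required ΔP = (96/6.2)^(1/0.609) = 15.484^1.642 ≈ 89.91 mb.
P_c ≤ 1007 − 89.91 = 917.09, so the highest integer P_c is 917 mb.

917 mb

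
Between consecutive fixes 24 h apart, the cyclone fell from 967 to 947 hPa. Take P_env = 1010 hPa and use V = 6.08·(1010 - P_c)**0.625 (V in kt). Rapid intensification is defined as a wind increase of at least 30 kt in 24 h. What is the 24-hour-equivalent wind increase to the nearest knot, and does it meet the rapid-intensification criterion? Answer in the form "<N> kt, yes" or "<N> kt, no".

17 kt, no

V₁: ΔP = 43, V ≈ 6.08 × 43^0.625 ≈ 63.80 kt.
V₂: ΔP = 63, V ≈ 6.08 × 63^0.625 ≈ 81.00 kt.
ΔV over 24 h = 17.20 kt → 24 h equivalent = 17.20 × 24/24 ≈ 17.20 kt.
17 kt < 30 kt ⇒ not rapid intensification.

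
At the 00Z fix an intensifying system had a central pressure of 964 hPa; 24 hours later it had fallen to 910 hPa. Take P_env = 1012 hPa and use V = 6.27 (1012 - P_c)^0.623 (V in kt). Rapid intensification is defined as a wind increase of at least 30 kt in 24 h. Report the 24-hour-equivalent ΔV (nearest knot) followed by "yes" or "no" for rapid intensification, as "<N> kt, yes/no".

42 kt, yes

V₁: ΔP = 48, V ≈ 6.27 × 48^0.623 ≈ 69.93 kt.
V₂: ΔP = 102, V ≈ 6.27 × 102^0.623 ≈ 111.85 kt.
ΔV over 24 h = 41.92 kt → 24 h equivalent = 41.92 × 24/24 ≈ 41.92 kt.
42 kt ≥ 30 kt ⇒ rapid intensification.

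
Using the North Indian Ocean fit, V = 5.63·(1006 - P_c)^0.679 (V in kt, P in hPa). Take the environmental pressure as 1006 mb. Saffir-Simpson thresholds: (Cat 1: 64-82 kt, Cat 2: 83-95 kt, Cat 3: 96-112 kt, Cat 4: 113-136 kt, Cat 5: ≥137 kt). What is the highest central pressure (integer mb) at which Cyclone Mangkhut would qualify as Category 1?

970 mb

Category 1 begins at V = 64 kt.
Required ΔP = (64/5.63)^(1/0.679) = 11.368^1.473 ≈ 35.87 mb.
P_c ≤ 1006 − 35.87 = 970.13, so the highest integer P_c is 970 mb.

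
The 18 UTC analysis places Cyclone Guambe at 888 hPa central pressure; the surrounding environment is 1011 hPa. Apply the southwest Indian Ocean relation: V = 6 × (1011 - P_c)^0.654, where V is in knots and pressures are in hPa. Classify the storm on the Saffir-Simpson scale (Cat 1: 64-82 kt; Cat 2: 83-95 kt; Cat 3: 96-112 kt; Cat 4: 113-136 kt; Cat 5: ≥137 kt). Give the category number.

ΔP = 1011 − 888 = 123 hPa.
V ≈ 6 × 123^0.654 = 6 × 23.27 ≈ 140 kt.
140 kt falls in the Category 5 band.

5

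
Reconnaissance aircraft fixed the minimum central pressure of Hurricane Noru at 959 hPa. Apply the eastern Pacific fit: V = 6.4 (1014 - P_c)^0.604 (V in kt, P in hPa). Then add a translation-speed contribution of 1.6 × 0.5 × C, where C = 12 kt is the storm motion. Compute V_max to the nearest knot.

ΔP = 1014 − 959 = 55 hPa.
55^0.604 ≈ 11.251.
V ≈ 6.4 × 11.251 ≈ 72.0 kt.
Translation term: 1.6 × 0.5 × 12 = 9.6 kt.
Corrected V ≈ 81.6 kt → 82 kt.

82 kt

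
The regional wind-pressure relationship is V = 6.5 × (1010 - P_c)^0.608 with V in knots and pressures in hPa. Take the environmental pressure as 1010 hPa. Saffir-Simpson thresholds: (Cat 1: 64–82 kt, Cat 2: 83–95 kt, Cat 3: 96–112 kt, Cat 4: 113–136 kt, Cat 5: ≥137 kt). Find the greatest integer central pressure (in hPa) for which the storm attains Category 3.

Category 3 begins at V = 96 kt.
Required ΔP = (96/6.5)^(1/0.608) = 14.769^1.645 ≈ 83.81 hPa.
P_c ≤ 1010 − 83.81 = 926.19, so the highest integer P_c is 926 hPa.

926 hPa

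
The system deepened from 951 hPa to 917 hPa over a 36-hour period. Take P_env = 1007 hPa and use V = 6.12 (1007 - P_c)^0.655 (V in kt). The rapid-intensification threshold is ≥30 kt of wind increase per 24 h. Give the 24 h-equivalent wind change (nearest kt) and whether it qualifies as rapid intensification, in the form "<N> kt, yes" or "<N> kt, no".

V₁: ΔP = 56, V ≈ 6.12 × 56^0.655 ≈ 85.47 kt.
V₂: ΔP = 90, V ≈ 6.12 × 90^0.655 ≈ 116.62 kt.
ΔV over 36 h = 31.15 kt → 24 h equivalent = 31.15 × 24/36 ≈ 20.77 kt.
21 kt < 30 kt ⇒ not rapid intensification.

21 kt, no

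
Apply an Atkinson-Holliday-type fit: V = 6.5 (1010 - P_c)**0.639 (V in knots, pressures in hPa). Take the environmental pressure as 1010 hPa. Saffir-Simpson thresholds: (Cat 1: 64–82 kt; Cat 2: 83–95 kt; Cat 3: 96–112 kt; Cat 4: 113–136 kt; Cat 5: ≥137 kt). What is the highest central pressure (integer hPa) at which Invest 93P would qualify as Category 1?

Category 1 begins at V = 64 kt.
Required ΔP = (64/6.5)^(1/0.639) = 9.846^1.565 ≈ 35.84 hPa.
P_c ≤ 1010 − 35.84 = 974.16, so the highest integer P_c is 974 hPa.

974 hPa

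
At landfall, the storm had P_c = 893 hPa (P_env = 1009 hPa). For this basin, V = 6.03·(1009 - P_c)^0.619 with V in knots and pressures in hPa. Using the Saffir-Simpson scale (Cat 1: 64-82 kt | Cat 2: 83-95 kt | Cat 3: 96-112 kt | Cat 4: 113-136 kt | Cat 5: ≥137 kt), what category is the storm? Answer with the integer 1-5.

ΔP = 1009 − 893 = 116 hPa.
V ≈ 6.03 × 116^0.619 = 6.03 × 18.96 ≈ 114 kt.
114 kt falls in the Category 4 band.

4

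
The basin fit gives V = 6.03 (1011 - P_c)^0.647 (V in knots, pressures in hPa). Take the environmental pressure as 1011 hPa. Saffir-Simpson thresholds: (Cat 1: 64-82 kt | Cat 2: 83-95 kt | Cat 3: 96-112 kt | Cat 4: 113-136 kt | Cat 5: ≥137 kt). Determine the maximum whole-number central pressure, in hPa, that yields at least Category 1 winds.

972 hPa

Category 1 begins at V = 64 kt.
Required ΔP = (64/6.03)^(1/0.647) = 10.614^1.546 ≈ 38.51 hPa.
P_c ≤ 1011 − 38.51 = 972.49, so the highest integer P_c is 972 hPa.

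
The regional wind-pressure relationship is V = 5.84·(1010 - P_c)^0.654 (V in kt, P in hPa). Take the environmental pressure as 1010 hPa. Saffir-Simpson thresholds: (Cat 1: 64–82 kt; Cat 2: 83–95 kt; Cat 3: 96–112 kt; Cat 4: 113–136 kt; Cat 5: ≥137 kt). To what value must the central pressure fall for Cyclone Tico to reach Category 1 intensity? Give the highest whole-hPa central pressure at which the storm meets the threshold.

Category 1 begins at V = 64 kt.
Required ΔP = (64/5.84)^(1/0.654) = 10.959^1.529 ≈ 38.89 hPa.
P_c ≤ 1010 − 38.89 = 971.11, so the highest integer P_c is 971 hPa.

971 hPa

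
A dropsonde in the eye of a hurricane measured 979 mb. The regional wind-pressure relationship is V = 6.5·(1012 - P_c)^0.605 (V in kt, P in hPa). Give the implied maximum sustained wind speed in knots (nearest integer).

54 kt

ΔP = 1012 − 979 = 33 mb.
33^0.605 ≈ 8.293.
V ≈ 6.5 × 8.293 ≈ 53.9 kt.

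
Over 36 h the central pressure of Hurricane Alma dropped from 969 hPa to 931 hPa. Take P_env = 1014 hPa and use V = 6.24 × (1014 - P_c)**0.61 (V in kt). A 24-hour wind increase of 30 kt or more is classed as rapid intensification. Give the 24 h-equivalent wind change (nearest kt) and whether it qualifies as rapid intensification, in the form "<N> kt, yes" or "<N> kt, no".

19 kt, no

V₁: ΔP = 45, V ≈ 6.24 × 45^0.61 ≈ 63.63 kt.
V₂: ΔP = 83, V ≈ 6.24 × 83^0.61 ≈ 92.43 kt.
ΔV over 36 h = 28.80 kt → 24 h equivalent = 28.80 × 24/36 ≈ 19.20 kt.
19 kt < 30 kt ⇒ not rapid intensification.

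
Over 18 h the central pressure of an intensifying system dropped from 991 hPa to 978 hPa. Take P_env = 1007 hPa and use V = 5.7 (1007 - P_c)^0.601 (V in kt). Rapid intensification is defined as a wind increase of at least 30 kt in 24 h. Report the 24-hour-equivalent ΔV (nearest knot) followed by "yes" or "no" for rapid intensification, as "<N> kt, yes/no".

V₁: ΔP = 16, V ≈ 5.7 × 16^0.601 ≈ 30.17 kt.
V₂: ΔP = 29, V ≈ 5.7 × 29^0.601 ≈ 43.13 kt.
ΔV over 18 h = 12.96 kt → 24 h equivalent = 12.96 × 24/18 ≈ 17.28 kt.
17 kt < 30 kt ⇒ not rapid intensification.

17 kt, no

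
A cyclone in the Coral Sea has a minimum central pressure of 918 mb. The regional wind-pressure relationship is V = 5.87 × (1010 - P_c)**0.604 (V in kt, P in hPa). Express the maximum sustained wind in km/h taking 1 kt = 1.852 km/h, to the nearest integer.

167 km/h

ΔP = 1010 − 918 = 92 mb.
V ≈ 5.87 × 92^0.604 = 5.87 × 15.351 ≈ 90.109 kt.
90.109 × 1.852 ≈ 166.88 km/h → 167 km/h.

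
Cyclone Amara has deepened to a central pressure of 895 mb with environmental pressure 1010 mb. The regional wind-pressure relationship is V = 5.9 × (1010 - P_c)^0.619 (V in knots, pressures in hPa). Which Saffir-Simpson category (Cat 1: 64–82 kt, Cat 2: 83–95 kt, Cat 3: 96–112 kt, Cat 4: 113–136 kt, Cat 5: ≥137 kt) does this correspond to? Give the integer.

ΔP = 1010 − 895 = 115 mb.
V ≈ 5.9 × 115^0.619 = 5.9 × 18.86 ≈ 111 kt.
111 kt falls in the Category 3 band.

3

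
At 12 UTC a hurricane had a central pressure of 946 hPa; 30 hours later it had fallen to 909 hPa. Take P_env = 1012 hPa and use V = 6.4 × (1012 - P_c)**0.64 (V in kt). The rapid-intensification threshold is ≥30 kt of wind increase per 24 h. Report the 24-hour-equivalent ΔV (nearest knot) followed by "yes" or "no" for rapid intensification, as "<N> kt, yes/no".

25 kt, no

V₁: ΔP = 66, V ≈ 6.4 × 66^0.64 ≈ 93.47 kt.
V₂: ΔP = 103, V ≈ 6.4 × 103^0.64 ≈ 124.28 kt.
ΔV over 30 h = 30.81 kt → 24 h equivalent = 30.81 × 24/30 ≈ 24.65 kt.
25 kt < 30 kt ⇒ not rapid intensification.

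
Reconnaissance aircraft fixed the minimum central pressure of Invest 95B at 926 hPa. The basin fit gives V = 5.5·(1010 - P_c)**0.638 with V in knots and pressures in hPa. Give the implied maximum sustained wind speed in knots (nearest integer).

ΔP = 1010 − 926 = 84 hPa.
84^0.638 ≈ 16.892.
V ≈ 5.5 × 16.892 ≈ 92.9 kt.

93 kt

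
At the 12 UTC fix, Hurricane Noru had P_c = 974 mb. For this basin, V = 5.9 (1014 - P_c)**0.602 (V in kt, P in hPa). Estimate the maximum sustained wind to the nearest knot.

54 kt

ΔP = 1014 − 974 = 40 mb.
40^0.602 ≈ 9.214.
V ≈ 5.9 × 9.214 ≈ 54.4 kt.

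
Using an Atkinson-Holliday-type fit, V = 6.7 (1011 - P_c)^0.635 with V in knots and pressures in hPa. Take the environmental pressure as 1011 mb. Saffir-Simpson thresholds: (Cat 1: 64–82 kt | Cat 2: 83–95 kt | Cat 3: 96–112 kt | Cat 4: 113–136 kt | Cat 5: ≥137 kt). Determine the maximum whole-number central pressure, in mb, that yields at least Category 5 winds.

Category 5 begins at V = 137 kt.
Required ΔP = (137/6.7)^(1/0.635) = 20.448^1.575 ≈ 115.88 mb.
P_c ≤ 1011 − 115.88 = 895.12, so the highest integer P_c is 895 mb.

895 mb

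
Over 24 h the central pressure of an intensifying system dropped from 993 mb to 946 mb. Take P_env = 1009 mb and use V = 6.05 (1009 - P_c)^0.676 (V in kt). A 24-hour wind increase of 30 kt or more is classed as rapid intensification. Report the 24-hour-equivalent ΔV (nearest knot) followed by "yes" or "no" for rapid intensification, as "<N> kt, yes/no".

60 kt, yes

V₁: ΔP = 16, V ≈ 6.05 × 16^0.676 ≈ 39.42 kt.
V₂: ΔP = 63, V ≈ 6.05 × 63^0.676 ≈ 99.57 kt.
ΔV over 24 h = 60.15 kt → 24 h equivalent = 60.15 × 24/24 ≈ 60.15 kt.
60 kt ≥ 30 kt ⇒ rapid intensification.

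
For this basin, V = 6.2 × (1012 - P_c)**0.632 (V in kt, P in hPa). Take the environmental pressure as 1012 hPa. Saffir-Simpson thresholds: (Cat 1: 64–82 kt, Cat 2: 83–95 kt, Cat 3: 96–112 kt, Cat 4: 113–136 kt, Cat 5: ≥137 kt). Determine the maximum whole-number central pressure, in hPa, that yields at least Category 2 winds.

Category 2 begins at V = 83 kt.
Required ΔP = (83/6.2)^(1/0.632) = 13.387^1.582 ≈ 60.64 hPa.
P_c ≤ 1012 − 60.64 = 951.36, so the highest integer P_c is 951 hPa.

951 hPa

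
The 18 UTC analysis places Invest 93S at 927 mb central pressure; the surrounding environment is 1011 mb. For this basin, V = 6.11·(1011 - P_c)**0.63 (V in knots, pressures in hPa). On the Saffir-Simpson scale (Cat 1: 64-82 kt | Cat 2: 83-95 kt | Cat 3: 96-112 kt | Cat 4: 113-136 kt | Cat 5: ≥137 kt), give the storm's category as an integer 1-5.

3

ΔP = 1011 − 927 = 84 mb.
V ≈ 6.11 × 84^0.63 = 6.11 × 16.30 ≈ 100 kt.
100 kt falls in the Category 3 band.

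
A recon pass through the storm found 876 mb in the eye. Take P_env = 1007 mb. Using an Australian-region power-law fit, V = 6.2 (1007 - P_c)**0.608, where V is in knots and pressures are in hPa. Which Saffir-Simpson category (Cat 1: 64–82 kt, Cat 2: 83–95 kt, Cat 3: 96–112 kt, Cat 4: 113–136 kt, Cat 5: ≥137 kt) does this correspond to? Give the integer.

4

ΔP = 1007 − 876 = 131 mb.
V ≈ 6.2 × 131^0.608 = 6.2 × 19.38 ≈ 120 kt.
120 kt falls in the Category 4 band.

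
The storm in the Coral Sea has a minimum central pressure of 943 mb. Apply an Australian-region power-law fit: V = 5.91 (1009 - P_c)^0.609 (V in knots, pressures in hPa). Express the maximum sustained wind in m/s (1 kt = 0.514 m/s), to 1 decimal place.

39.0 m/s

ΔP = 1009 − 943 = 66 mb.
V ≈ 5.91 × 66^0.609 = 5.91 × 12.826 ≈ 75.804 kt.
75.804 × 0.514 ≈ 38.96 m/s → 39.0 m/s.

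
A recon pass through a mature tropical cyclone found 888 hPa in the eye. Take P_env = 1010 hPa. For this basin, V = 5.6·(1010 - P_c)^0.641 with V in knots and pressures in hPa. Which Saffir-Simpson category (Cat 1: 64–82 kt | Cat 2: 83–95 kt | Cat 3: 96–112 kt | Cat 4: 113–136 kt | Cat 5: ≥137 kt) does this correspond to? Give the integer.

4

ΔP = 1010 − 888 = 122 hPa.
V ≈ 5.6 × 122^0.641 = 5.6 × 21.74 ≈ 122 kt.
122 kt falls in the Category 4 band.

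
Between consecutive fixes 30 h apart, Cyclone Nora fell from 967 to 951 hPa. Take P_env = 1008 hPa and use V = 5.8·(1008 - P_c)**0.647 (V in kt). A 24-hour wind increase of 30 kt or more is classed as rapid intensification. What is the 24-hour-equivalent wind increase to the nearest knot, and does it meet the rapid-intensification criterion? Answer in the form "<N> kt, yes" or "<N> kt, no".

12 kt, no

V₁: ΔP = 41, V ≈ 5.8 × 41^0.647 ≈ 64.11 kt.
V₂: ΔP = 57, V ≈ 5.8 × 57^0.647 ≈ 79.34 kt.
ΔV over 30 h = 15.23 kt → 24 h equivalent = 15.23 × 24/30 ≈ 12.18 kt.
12 kt < 30 kt ⇒ not rapid intensification.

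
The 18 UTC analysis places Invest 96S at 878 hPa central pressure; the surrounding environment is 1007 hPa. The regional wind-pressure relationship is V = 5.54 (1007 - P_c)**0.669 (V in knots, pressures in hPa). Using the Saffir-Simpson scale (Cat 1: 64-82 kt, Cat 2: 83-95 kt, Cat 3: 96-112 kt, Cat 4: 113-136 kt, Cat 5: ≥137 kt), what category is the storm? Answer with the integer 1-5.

ΔP = 1007 − 878 = 129 hPa.
V ≈ 5.54 × 129^0.669 = 5.54 × 25.82 ≈ 143 kt.
143 kt falls in the Category 5 band.

5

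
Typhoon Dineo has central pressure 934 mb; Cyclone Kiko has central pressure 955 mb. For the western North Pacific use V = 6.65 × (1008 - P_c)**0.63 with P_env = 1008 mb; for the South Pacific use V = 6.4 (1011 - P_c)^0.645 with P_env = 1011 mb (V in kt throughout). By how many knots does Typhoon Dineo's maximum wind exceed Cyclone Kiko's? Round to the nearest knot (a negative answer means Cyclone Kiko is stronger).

14 kt

Typhoon Dineo: ΔP = 74; V ≈ 6.65 × 74^0.63 ≈ 100.10 kt.
Cyclone Kiko: ΔP = 56; V ≈ 6.4 × 56^0.645 ≈ 85.85 kt.
Difference ≈ 100.10 − 85.85 = 14.25 → 14 kt.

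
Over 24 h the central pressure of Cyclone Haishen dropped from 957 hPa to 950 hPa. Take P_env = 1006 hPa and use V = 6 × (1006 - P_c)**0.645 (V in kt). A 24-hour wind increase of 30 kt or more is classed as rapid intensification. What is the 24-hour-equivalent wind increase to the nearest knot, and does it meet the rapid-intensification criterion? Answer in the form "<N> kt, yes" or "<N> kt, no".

V₁: ΔP = 49, V ≈ 6 × 49^0.645 ≈ 73.85 kt.
V₂: ΔP = 56, V ≈ 6 × 56^0.645 ≈ 80.49 kt.
ΔV over 24 h = 6.64 kt → 24 h equivalent = 6.64 × 24/24 ≈ 6.64 kt.
7 kt < 30 kt ⇒ not rapid intensification.

7 kt, no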